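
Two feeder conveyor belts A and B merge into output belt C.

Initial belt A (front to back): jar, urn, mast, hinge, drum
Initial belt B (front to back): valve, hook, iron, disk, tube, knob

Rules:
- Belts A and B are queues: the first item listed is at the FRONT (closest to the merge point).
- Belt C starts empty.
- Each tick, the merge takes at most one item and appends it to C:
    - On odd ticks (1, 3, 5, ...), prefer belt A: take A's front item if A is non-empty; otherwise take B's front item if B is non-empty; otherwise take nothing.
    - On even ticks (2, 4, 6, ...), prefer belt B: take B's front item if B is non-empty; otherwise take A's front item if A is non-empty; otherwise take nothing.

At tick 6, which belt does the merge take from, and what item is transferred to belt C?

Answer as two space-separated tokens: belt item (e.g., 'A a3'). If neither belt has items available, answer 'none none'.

Tick 1: prefer A, take jar from A; A=[urn,mast,hinge,drum] B=[valve,hook,iron,disk,tube,knob] C=[jar]
Tick 2: prefer B, take valve from B; A=[urn,mast,hinge,drum] B=[hook,iron,disk,tube,knob] C=[jar,valve]
Tick 3: prefer A, take urn from A; A=[mast,hinge,drum] B=[hook,iron,disk,tube,knob] C=[jar,valve,urn]
Tick 4: prefer B, take hook from B; A=[mast,hinge,drum] B=[iron,disk,tube,knob] C=[jar,valve,urn,hook]
Tick 5: prefer A, take mast from A; A=[hinge,drum] B=[iron,disk,tube,knob] C=[jar,valve,urn,hook,mast]
Tick 6: prefer B, take iron from B; A=[hinge,drum] B=[disk,tube,knob] C=[jar,valve,urn,hook,mast,iron]

Answer: B iron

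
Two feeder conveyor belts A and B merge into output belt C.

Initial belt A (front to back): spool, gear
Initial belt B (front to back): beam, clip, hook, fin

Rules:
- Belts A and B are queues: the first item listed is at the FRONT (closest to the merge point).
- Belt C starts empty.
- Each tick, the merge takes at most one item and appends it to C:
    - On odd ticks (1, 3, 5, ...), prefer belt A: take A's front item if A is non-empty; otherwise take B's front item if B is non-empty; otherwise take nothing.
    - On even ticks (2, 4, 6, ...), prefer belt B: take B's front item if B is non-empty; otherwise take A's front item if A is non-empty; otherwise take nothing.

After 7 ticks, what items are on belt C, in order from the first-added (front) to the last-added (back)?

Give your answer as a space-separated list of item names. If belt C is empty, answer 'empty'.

Answer: spool beam gear clip hook fin

Derivation:
Tick 1: prefer A, take spool from A; A=[gear] B=[beam,clip,hook,fin] C=[spool]
Tick 2: prefer B, take beam from B; A=[gear] B=[clip,hook,fin] C=[spool,beam]
Tick 3: prefer A, take gear from A; A=[-] B=[clip,hook,fin] C=[spool,beam,gear]
Tick 4: prefer B, take clip from B; A=[-] B=[hook,fin] C=[spool,beam,gear,clip]
Tick 5: prefer A, take hook from B; A=[-] B=[fin] C=[spool,beam,gear,clip,hook]
Tick 6: prefer B, take fin from B; A=[-] B=[-] C=[spool,beam,gear,clip,hook,fin]
Tick 7: prefer A, both empty, nothing taken; A=[-] B=[-] C=[spool,beam,gear,clip,hook,fin]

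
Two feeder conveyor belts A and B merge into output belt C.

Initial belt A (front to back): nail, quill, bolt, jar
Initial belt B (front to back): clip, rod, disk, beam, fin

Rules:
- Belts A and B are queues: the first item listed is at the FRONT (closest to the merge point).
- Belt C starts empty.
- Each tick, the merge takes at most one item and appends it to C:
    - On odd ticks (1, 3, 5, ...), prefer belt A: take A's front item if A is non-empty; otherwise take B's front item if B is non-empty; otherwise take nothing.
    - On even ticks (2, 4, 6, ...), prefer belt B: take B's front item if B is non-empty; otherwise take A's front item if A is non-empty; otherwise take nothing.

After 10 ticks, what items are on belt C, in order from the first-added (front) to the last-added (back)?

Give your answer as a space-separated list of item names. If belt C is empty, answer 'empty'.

Answer: nail clip quill rod bolt disk jar beam fin

Derivation:
Tick 1: prefer A, take nail from A; A=[quill,bolt,jar] B=[clip,rod,disk,beam,fin] C=[nail]
Tick 2: prefer B, take clip from B; A=[quill,bolt,jar] B=[rod,disk,beam,fin] C=[nail,clip]
Tick 3: prefer A, take quill from A; A=[bolt,jar] B=[rod,disk,beam,fin] C=[nail,clip,quill]
Tick 4: prefer B, take rod from B; A=[bolt,jar] B=[disk,beam,fin] C=[nail,clip,quill,rod]
Tick 5: prefer A, take bolt from A; A=[jar] B=[disk,beam,fin] C=[nail,clip,quill,rod,bolt]
Tick 6: prefer B, take disk from B; A=[jar] B=[beam,fin] C=[nail,clip,quill,rod,bolt,disk]
Tick 7: prefer A, take jar from A; A=[-] B=[beam,fin] C=[nail,clip,quill,rod,bolt,disk,jar]
Tick 8: prefer B, take beam from B; A=[-] B=[fin] C=[nail,clip,quill,rod,bolt,disk,jar,beam]
Tick 9: prefer A, take fin from B; A=[-] B=[-] C=[nail,clip,quill,rod,bolt,disk,jar,beam,fin]
Tick 10: prefer B, both empty, nothing taken; A=[-] B=[-] C=[nail,clip,quill,rod,bolt,disk,jar,beam,fin]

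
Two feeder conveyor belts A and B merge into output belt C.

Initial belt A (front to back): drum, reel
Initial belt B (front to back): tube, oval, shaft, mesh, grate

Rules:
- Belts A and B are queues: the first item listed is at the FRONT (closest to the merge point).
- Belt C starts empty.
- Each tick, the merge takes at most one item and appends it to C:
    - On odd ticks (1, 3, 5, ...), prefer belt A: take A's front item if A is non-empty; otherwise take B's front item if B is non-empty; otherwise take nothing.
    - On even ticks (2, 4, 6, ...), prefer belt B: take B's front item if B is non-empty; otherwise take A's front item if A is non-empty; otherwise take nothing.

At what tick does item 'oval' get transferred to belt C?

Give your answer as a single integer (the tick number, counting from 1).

Tick 1: prefer A, take drum from A; A=[reel] B=[tube,oval,shaft,mesh,grate] C=[drum]
Tick 2: prefer B, take tube from B; A=[reel] B=[oval,shaft,mesh,grate] C=[drum,tube]
Tick 3: prefer A, take reel from A; A=[-] B=[oval,shaft,mesh,grate] C=[drum,tube,reel]
Tick 4: prefer B, take oval from B; A=[-] B=[shaft,mesh,grate] C=[drum,tube,reel,oval]

Answer: 4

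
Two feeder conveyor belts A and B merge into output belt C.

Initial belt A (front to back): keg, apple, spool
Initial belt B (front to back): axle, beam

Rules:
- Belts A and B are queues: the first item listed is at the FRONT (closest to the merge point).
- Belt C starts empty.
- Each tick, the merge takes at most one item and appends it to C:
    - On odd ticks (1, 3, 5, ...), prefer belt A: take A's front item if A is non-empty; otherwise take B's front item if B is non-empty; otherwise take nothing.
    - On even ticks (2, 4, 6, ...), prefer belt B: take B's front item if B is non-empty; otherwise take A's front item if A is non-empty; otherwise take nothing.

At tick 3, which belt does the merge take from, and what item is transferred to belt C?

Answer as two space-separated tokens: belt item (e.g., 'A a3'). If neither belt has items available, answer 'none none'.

Answer: A apple

Derivation:
Tick 1: prefer A, take keg from A; A=[apple,spool] B=[axle,beam] C=[keg]
Tick 2: prefer B, take axle from B; A=[apple,spool] B=[beam] C=[keg,axle]
Tick 3: prefer A, take apple from A; A=[spool] B=[beam] C=[keg,axle,apple]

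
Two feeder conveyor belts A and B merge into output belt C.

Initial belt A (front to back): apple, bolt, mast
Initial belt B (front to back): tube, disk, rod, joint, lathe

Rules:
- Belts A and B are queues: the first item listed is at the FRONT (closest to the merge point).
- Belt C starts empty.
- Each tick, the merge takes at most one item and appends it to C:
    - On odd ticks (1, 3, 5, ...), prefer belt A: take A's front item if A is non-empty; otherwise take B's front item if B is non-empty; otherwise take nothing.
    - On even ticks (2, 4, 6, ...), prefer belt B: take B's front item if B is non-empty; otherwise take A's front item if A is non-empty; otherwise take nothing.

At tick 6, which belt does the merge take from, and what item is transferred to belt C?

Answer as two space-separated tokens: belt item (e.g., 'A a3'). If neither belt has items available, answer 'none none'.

Answer: B rod

Derivation:
Tick 1: prefer A, take apple from A; A=[bolt,mast] B=[tube,disk,rod,joint,lathe] C=[apple]
Tick 2: prefer B, take tube from B; A=[bolt,mast] B=[disk,rod,joint,lathe] C=[apple,tube]
Tick 3: prefer A, take bolt from A; A=[mast] B=[disk,rod,joint,lathe] C=[apple,tube,bolt]
Tick 4: prefer B, take disk from B; A=[mast] B=[rod,joint,lathe] C=[apple,tube,bolt,disk]
Tick 5: prefer A, take mast from A; A=[-] B=[rod,joint,lathe] C=[apple,tube,bolt,disk,mast]
Tick 6: prefer B, take rod from B; A=[-] B=[joint,lathe] C=[apple,tube,bolt,disk,mast,rod]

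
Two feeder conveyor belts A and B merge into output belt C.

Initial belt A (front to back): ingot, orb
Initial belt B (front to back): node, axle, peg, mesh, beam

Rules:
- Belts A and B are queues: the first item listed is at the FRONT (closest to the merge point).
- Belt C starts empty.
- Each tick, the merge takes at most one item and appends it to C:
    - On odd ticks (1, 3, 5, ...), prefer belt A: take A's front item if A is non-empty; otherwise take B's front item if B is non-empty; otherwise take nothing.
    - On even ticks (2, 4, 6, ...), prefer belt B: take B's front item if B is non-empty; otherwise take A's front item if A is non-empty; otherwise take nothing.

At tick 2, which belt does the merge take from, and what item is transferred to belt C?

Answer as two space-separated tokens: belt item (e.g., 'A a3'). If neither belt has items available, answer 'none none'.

Tick 1: prefer A, take ingot from A; A=[orb] B=[node,axle,peg,mesh,beam] C=[ingot]
Tick 2: prefer B, take node from B; A=[orb] B=[axle,peg,mesh,beam] C=[ingot,node]

Answer: B node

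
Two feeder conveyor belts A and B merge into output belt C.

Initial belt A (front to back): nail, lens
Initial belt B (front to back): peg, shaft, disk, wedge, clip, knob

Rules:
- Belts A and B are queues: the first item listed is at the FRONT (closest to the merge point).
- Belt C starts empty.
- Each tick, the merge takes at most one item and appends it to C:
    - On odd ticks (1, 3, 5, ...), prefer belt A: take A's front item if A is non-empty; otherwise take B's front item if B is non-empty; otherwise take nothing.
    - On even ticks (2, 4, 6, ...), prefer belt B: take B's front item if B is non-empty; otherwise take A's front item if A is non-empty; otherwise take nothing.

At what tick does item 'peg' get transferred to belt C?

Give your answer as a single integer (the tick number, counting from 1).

Answer: 2

Derivation:
Tick 1: prefer A, take nail from A; A=[lens] B=[peg,shaft,disk,wedge,clip,knob] C=[nail]
Tick 2: prefer B, take peg from B; A=[lens] B=[shaft,disk,wedge,clip,knob] C=[nail,peg]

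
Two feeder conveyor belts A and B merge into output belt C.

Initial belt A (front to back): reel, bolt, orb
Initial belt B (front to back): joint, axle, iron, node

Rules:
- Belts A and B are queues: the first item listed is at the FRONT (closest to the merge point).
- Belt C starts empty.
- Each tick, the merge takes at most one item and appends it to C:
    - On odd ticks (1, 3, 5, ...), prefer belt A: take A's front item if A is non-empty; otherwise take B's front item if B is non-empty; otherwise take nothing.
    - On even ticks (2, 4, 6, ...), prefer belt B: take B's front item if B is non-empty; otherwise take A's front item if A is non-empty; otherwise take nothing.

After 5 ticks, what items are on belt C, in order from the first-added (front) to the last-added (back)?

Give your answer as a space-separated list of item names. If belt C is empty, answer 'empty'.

Answer: reel joint bolt axle orb

Derivation:
Tick 1: prefer A, take reel from A; A=[bolt,orb] B=[joint,axle,iron,node] C=[reel]
Tick 2: prefer B, take joint from B; A=[bolt,orb] B=[axle,iron,node] C=[reel,joint]
Tick 3: prefer A, take bolt from A; A=[orb] B=[axle,iron,node] C=[reel,joint,bolt]
Tick 4: prefer B, take axle from B; A=[orb] B=[iron,node] C=[reel,joint,bolt,axle]
Tick 5: prefer A, take orb from A; A=[-] B=[iron,node] C=[reel,joint,bolt,axle,orb]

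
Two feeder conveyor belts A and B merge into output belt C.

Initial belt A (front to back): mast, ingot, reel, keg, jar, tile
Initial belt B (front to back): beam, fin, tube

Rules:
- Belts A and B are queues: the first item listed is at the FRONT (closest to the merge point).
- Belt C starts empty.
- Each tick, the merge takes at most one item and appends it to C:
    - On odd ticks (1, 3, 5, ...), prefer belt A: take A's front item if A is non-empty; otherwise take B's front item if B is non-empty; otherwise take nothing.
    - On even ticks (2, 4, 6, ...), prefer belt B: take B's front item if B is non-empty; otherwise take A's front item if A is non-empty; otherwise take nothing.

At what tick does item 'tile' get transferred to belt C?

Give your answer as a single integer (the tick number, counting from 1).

Tick 1: prefer A, take mast from A; A=[ingot,reel,keg,jar,tile] B=[beam,fin,tube] C=[mast]
Tick 2: prefer B, take beam from B; A=[ingot,reel,keg,jar,tile] B=[fin,tube] C=[mast,beam]
Tick 3: prefer A, take ingot from A; A=[reel,keg,jar,tile] B=[fin,tube] C=[mast,beam,ingot]
Tick 4: prefer B, take fin from B; A=[reel,keg,jar,tile] B=[tube] C=[mast,beam,ingot,fin]
Tick 5: prefer A, take reel from A; A=[keg,jar,tile] B=[tube] C=[mast,beam,ingot,fin,reel]
Tick 6: prefer B, take tube from B; A=[keg,jar,tile] B=[-] C=[mast,beam,ingot,fin,reel,tube]
Tick 7: prefer A, take keg from A; A=[jar,tile] B=[-] C=[mast,beam,ingot,fin,reel,tube,keg]
Tick 8: prefer B, take jar from A; A=[tile] B=[-] C=[mast,beam,ingot,fin,reel,tube,keg,jar]
Tick 9: prefer A, take tile from A; A=[-] B=[-] C=[mast,beam,ingot,fin,reel,tube,keg,jar,tile]

Answer: 9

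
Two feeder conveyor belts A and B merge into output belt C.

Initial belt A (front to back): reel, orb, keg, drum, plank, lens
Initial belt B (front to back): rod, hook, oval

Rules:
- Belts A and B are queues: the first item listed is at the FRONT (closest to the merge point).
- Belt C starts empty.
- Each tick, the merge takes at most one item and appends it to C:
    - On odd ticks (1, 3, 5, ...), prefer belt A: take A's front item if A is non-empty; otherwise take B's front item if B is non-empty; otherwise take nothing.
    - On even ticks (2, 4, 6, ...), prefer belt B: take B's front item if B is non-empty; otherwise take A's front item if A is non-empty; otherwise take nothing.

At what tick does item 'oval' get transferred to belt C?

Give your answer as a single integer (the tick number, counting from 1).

Answer: 6

Derivation:
Tick 1: prefer A, take reel from A; A=[orb,keg,drum,plank,lens] B=[rod,hook,oval] C=[reel]
Tick 2: prefer B, take rod from B; A=[orb,keg,drum,plank,lens] B=[hook,oval] C=[reel,rod]
Tick 3: prefer A, take orb from A; A=[keg,drum,plank,lens] B=[hook,oval] C=[reel,rod,orb]
Tick 4: prefer B, take hook from B; A=[keg,drum,plank,lens] B=[oval] C=[reel,rod,orb,hook]
Tick 5: prefer A, take keg from A; A=[drum,plank,lens] B=[oval] C=[reel,rod,orb,hook,keg]
Tick 6: prefer B, take oval from B; A=[drum,plank,lens] B=[-] C=[reel,rod,orb,hook,keg,oval]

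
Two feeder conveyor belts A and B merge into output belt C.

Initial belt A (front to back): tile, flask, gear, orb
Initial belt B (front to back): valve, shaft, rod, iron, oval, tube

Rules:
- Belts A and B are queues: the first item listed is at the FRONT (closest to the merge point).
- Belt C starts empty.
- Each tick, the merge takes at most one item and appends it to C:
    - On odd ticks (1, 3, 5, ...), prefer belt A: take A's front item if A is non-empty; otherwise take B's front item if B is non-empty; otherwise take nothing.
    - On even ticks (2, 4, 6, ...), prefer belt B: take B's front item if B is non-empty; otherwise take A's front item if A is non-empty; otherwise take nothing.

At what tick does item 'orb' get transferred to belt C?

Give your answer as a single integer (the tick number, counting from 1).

Answer: 7

Derivation:
Tick 1: prefer A, take tile from A; A=[flask,gear,orb] B=[valve,shaft,rod,iron,oval,tube] C=[tile]
Tick 2: prefer B, take valve from B; A=[flask,gear,orb] B=[shaft,rod,iron,oval,tube] C=[tile,valve]
Tick 3: prefer A, take flask from A; A=[gear,orb] B=[shaft,rod,iron,oval,tube] C=[tile,valve,flask]
Tick 4: prefer B, take shaft from B; A=[gear,orb] B=[rod,iron,oval,tube] C=[tile,valve,flask,shaft]
Tick 5: prefer A, take gear from A; A=[orb] B=[rod,iron,oval,tube] C=[tile,valve,flask,shaft,gear]
Tick 6: prefer B, take rod from B; A=[orb] B=[iron,oval,tube] C=[tile,valve,flask,shaft,gear,rod]
Tick 7: prefer A, take orb from A; A=[-] B=[iron,oval,tube] C=[tile,valve,flask,shaft,gear,rod,orb]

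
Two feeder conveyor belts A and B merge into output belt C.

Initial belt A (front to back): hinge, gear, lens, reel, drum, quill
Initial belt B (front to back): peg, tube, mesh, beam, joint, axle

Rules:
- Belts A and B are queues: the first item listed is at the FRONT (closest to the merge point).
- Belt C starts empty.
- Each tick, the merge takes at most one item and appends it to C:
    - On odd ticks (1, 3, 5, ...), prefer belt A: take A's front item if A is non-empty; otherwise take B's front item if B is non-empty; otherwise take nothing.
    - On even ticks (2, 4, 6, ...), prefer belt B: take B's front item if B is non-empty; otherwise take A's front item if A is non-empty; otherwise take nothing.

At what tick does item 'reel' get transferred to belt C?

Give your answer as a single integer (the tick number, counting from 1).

Tick 1: prefer A, take hinge from A; A=[gear,lens,reel,drum,quill] B=[peg,tube,mesh,beam,joint,axle] C=[hinge]
Tick 2: prefer B, take peg from B; A=[gear,lens,reel,drum,quill] B=[tube,mesh,beam,joint,axle] C=[hinge,peg]
Tick 3: prefer A, take gear from A; A=[lens,reel,drum,quill] B=[tube,mesh,beam,joint,axle] C=[hinge,peg,gear]
Tick 4: prefer B, take tube from B; A=[lens,reel,drum,quill] B=[mesh,beam,joint,axle] C=[hinge,peg,gear,tube]
Tick 5: prefer A, take lens from A; A=[reel,drum,quill] B=[mesh,beam,joint,axle] C=[hinge,peg,gear,tube,lens]
Tick 6: prefer B, take mesh from B; A=[reel,drum,quill] B=[beam,joint,axle] C=[hinge,peg,gear,tube,lens,mesh]
Tick 7: prefer A, take reel from A; A=[drum,quill] B=[beam,joint,axle] C=[hinge,peg,gear,tube,lens,mesh,reel]

Answer: 7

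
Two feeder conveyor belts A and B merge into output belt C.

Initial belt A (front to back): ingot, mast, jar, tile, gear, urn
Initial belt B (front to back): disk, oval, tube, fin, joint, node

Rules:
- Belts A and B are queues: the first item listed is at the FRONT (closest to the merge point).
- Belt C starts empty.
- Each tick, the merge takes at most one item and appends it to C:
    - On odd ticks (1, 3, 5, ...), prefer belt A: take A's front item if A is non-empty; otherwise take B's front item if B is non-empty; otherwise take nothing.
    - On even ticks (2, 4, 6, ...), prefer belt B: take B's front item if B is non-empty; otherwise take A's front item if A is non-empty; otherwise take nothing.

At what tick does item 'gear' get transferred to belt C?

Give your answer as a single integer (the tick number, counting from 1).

Tick 1: prefer A, take ingot from A; A=[mast,jar,tile,gear,urn] B=[disk,oval,tube,fin,joint,node] C=[ingot]
Tick 2: prefer B, take disk from B; A=[mast,jar,tile,gear,urn] B=[oval,tube,fin,joint,node] C=[ingot,disk]
Tick 3: prefer A, take mast from A; A=[jar,tile,gear,urn] B=[oval,tube,fin,joint,node] C=[ingot,disk,mast]
Tick 4: prefer B, take oval from B; A=[jar,tile,gear,urn] B=[tube,fin,joint,node] C=[ingot,disk,mast,oval]
Tick 5: prefer A, take jar from A; A=[tile,gear,urn] B=[tube,fin,joint,node] C=[ingot,disk,mast,oval,jar]
Tick 6: prefer B, take tube from B; A=[tile,gear,urn] B=[fin,joint,node] C=[ingot,disk,mast,oval,jar,tube]
Tick 7: prefer A, take tile from A; A=[gear,urn] B=[fin,joint,node] C=[ingot,disk,mast,oval,jar,tube,tile]
Tick 8: prefer B, take fin from B; A=[gear,urn] B=[joint,node] C=[ingot,disk,mast,oval,jar,tube,tile,fin]
Tick 9: prefer A, take gear from A; A=[urn] B=[joint,node] C=[ingot,disk,mast,oval,jar,tube,tile,fin,gear]

Answer: 9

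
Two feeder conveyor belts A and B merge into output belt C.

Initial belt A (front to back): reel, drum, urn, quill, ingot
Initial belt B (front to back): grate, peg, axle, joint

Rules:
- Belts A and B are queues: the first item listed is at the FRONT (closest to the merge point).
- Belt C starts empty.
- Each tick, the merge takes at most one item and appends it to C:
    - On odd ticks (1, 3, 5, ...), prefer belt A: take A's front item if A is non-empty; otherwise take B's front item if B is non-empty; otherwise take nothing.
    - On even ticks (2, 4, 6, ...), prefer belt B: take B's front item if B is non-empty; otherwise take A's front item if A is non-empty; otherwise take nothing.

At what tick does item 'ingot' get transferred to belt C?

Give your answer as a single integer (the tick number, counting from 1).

Answer: 9

Derivation:
Tick 1: prefer A, take reel from A; A=[drum,urn,quill,ingot] B=[grate,peg,axle,joint] C=[reel]
Tick 2: prefer B, take grate from B; A=[drum,urn,quill,ingot] B=[peg,axle,joint] C=[reel,grate]
Tick 3: prefer A, take drum from A; A=[urn,quill,ingot] B=[peg,axle,joint] C=[reel,grate,drum]
Tick 4: prefer B, take peg from B; A=[urn,quill,ingot] B=[axle,joint] C=[reel,grate,drum,peg]
Tick 5: prefer A, take urn from A; A=[quill,ingot] B=[axle,joint] C=[reel,grate,drum,peg,urn]
Tick 6: prefer B, take axle from B; A=[quill,ingot] B=[joint] C=[reel,grate,drum,peg,urn,axle]
Tick 7: prefer A, take quill from A; A=[ingot] B=[joint] C=[reel,grate,drum,peg,urn,axle,quill]
Tick 8: prefer B, take joint from B; A=[ingot] B=[-] C=[reel,grate,drum,peg,urn,axle,quill,joint]
Tick 9: prefer A, take ingot from A; A=[-] B=[-] C=[reel,grate,drum,peg,urn,axle,quill,joint,ingot]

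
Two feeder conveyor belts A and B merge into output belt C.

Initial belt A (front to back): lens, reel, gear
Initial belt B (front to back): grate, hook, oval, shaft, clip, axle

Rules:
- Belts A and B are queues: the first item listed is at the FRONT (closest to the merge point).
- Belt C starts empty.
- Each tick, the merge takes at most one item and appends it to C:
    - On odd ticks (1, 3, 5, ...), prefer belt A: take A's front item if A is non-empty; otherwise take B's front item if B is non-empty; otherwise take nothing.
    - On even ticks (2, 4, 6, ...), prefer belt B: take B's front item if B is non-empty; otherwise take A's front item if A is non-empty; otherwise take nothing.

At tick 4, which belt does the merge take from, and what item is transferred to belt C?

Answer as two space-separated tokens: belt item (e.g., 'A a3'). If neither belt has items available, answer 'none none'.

Answer: B hook

Derivation:
Tick 1: prefer A, take lens from A; A=[reel,gear] B=[grate,hook,oval,shaft,clip,axle] C=[lens]
Tick 2: prefer B, take grate from B; A=[reel,gear] B=[hook,oval,shaft,clip,axle] C=[lens,grate]
Tick 3: prefer A, take reel from A; A=[gear] B=[hook,oval,shaft,clip,axle] C=[lens,grate,reel]
Tick 4: prefer B, take hook from B; A=[gear] B=[oval,shaft,clip,axle] C=[lens,grate,reel,hook]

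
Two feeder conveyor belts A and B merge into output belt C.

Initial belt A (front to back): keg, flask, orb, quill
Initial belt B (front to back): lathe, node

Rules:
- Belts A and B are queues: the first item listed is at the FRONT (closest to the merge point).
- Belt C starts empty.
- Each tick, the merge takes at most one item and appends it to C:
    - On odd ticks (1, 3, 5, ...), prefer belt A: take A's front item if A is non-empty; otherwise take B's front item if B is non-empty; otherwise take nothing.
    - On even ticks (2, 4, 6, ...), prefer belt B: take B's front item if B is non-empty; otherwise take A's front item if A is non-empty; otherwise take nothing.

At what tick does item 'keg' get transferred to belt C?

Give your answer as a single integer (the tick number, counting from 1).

Tick 1: prefer A, take keg from A; A=[flask,orb,quill] B=[lathe,node] C=[keg]

Answer: 1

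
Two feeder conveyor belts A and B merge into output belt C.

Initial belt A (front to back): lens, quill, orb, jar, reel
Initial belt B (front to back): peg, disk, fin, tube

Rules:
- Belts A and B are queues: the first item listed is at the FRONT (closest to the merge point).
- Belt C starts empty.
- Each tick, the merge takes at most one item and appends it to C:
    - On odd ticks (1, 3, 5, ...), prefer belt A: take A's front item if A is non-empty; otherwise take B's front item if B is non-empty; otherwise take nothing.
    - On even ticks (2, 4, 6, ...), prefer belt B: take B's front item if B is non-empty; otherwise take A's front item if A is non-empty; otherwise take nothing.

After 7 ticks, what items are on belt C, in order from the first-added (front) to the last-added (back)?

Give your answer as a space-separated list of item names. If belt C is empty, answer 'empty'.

Tick 1: prefer A, take lens from A; A=[quill,orb,jar,reel] B=[peg,disk,fin,tube] C=[lens]
Tick 2: prefer B, take peg from B; A=[quill,orb,jar,reel] B=[disk,fin,tube] C=[lens,peg]
Tick 3: prefer A, take quill from A; A=[orb,jar,reel] B=[disk,fin,tube] C=[lens,peg,quill]
Tick 4: prefer B, take disk from B; A=[orb,jar,reel] B=[fin,tube] C=[lens,peg,quill,disk]
Tick 5: prefer A, take orb from A; A=[jar,reel] B=[fin,tube] C=[lens,peg,quill,disk,orb]
Tick 6: prefer B, take fin from B; A=[jar,reel] B=[tube] C=[lens,peg,quill,disk,orb,fin]
Tick 7: prefer A, take jar from A; A=[reel] B=[tube] C=[lens,peg,quill,disk,orb,fin,jar]

Answer: lens peg quill disk orb fin jar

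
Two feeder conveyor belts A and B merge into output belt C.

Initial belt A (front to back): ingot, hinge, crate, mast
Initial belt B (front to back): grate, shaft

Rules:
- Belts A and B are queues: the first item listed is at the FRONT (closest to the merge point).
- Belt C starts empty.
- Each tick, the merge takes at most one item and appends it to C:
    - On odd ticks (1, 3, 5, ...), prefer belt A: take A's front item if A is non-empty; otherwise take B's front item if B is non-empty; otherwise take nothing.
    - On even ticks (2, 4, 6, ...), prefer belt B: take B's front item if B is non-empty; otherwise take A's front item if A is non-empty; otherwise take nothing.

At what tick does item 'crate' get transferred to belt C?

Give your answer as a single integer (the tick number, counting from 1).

Answer: 5

Derivation:
Tick 1: prefer A, take ingot from A; A=[hinge,crate,mast] B=[grate,shaft] C=[ingot]
Tick 2: prefer B, take grate from B; A=[hinge,crate,mast] B=[shaft] C=[ingot,grate]
Tick 3: prefer A, take hinge from A; A=[crate,mast] B=[shaft] C=[ingot,grate,hinge]
Tick 4: prefer B, take shaft from B; A=[crate,mast] B=[-] C=[ingot,grate,hinge,shaft]
Tick 5: prefer A, take crate from A; A=[mast] B=[-] C=[ingot,grate,hinge,shaft,crate]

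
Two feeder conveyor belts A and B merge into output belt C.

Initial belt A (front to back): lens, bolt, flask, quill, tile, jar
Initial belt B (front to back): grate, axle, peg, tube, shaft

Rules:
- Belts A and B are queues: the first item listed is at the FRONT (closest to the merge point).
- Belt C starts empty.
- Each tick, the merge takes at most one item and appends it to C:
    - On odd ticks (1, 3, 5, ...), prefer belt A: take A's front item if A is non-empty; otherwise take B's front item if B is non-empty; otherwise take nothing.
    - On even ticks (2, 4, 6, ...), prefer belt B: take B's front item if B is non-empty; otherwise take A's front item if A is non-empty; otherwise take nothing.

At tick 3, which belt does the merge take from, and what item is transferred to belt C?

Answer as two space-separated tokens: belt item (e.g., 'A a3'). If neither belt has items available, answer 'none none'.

Answer: A bolt

Derivation:
Tick 1: prefer A, take lens from A; A=[bolt,flask,quill,tile,jar] B=[grate,axle,peg,tube,shaft] C=[lens]
Tick 2: prefer B, take grate from B; A=[bolt,flask,quill,tile,jar] B=[axle,peg,tube,shaft] C=[lens,grate]
Tick 3: prefer A, take bolt from A; A=[flask,quill,tile,jar] B=[axle,peg,tube,shaft] C=[lens,grate,bolt]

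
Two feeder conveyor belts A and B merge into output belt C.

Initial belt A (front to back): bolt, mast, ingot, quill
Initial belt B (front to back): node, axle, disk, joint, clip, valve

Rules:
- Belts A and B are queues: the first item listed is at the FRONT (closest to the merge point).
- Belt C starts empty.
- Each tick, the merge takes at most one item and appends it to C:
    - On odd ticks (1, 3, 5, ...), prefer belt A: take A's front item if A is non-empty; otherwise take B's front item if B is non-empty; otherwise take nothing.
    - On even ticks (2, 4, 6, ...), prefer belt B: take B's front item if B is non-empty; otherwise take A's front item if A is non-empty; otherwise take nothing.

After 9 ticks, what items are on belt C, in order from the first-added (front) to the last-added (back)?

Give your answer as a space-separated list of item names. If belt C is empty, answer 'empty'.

Answer: bolt node mast axle ingot disk quill joint clip

Derivation:
Tick 1: prefer A, take bolt from A; A=[mast,ingot,quill] B=[node,axle,disk,joint,clip,valve] C=[bolt]
Tick 2: prefer B, take node from B; A=[mast,ingot,quill] B=[axle,disk,joint,clip,valve] C=[bolt,node]
Tick 3: prefer A, take mast from A; A=[ingot,quill] B=[axle,disk,joint,clip,valve] C=[bolt,node,mast]
Tick 4: prefer B, take axle from B; A=[ingot,quill] B=[disk,joint,clip,valve] C=[bolt,node,mast,axle]
Tick 5: prefer A, take ingot from A; A=[quill] B=[disk,joint,clip,valve] C=[bolt,node,mast,axle,ingot]
Tick 6: prefer B, take disk from B; A=[quill] B=[joint,clip,valve] C=[bolt,node,mast,axle,ingot,disk]
Tick 7: prefer A, take quill from A; A=[-] B=[joint,clip,valve] C=[bolt,node,mast,axle,ingot,disk,quill]
Tick 8: prefer B, take joint from B; A=[-] B=[clip,valve] C=[bolt,node,mast,axle,ingot,disk,quill,joint]
Tick 9: prefer A, take clip from B; A=[-] B=[valve] C=[bolt,node,mast,axle,ingot,disk,quill,joint,clip]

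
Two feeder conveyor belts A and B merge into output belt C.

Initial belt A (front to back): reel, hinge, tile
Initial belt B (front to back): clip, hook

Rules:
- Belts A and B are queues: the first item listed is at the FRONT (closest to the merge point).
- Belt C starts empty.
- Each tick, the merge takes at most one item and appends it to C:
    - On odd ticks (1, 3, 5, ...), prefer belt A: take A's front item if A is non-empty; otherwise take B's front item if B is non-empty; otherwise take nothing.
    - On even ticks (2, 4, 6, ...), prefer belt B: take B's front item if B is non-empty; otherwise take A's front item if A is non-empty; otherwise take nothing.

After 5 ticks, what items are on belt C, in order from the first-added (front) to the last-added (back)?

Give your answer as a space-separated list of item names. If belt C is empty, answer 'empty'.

Tick 1: prefer A, take reel from A; A=[hinge,tile] B=[clip,hook] C=[reel]
Tick 2: prefer B, take clip from B; A=[hinge,tile] B=[hook] C=[reel,clip]
Tick 3: prefer A, take hinge from A; A=[tile] B=[hook] C=[reel,clip,hinge]
Tick 4: prefer B, take hook from B; A=[tile] B=[-] C=[reel,clip,hinge,hook]
Tick 5: prefer A, take tile from A; A=[-] B=[-] C=[reel,clip,hinge,hook,tile]

Answer: reel clip hinge hook tile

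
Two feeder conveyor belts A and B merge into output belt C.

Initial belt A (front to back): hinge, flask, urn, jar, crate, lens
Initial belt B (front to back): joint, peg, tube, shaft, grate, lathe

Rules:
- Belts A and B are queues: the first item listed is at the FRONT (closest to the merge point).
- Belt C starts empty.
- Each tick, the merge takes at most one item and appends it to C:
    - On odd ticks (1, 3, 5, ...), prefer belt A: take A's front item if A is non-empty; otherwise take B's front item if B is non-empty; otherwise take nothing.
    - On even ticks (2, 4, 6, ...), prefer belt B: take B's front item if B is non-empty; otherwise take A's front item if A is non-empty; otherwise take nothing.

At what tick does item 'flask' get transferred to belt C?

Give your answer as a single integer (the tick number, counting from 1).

Answer: 3

Derivation:
Tick 1: prefer A, take hinge from A; A=[flask,urn,jar,crate,lens] B=[joint,peg,tube,shaft,grate,lathe] C=[hinge]
Tick 2: prefer B, take joint from B; A=[flask,urn,jar,crate,lens] B=[peg,tube,shaft,grate,lathe] C=[hinge,joint]
Tick 3: prefer A, take flask from A; A=[urn,jar,crate,lens] B=[peg,tube,shaft,grate,lathe] C=[hinge,joint,flask]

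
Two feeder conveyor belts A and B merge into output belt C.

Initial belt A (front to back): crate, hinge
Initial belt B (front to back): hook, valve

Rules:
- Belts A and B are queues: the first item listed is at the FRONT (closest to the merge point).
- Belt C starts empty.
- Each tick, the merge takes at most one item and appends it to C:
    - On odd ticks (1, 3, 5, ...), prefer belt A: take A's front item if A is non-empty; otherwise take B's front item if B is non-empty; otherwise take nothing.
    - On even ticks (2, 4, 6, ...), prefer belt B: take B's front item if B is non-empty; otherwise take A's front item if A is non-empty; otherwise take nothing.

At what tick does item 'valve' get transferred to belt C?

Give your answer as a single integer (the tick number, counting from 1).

Tick 1: prefer A, take crate from A; A=[hinge] B=[hook,valve] C=[crate]
Tick 2: prefer B, take hook from B; A=[hinge] B=[valve] C=[crate,hook]
Tick 3: prefer A, take hinge from A; A=[-] B=[valve] C=[crate,hook,hinge]
Tick 4: prefer B, take valve from B; A=[-] B=[-] C=[crate,hook,hinge,valve]

Answer: 4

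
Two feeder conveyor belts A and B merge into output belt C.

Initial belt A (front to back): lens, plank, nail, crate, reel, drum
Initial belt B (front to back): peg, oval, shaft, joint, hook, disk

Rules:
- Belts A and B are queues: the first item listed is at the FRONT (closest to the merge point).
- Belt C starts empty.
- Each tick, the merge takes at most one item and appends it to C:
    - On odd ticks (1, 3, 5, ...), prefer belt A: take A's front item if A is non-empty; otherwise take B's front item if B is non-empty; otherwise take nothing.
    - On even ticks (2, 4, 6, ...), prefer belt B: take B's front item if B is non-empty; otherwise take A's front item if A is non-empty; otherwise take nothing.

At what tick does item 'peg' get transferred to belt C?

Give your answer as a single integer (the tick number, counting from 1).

Tick 1: prefer A, take lens from A; A=[plank,nail,crate,reel,drum] B=[peg,oval,shaft,joint,hook,disk] C=[lens]
Tick 2: prefer B, take peg from B; A=[plank,nail,crate,reel,drum] B=[oval,shaft,joint,hook,disk] C=[lens,peg]

Answer: 2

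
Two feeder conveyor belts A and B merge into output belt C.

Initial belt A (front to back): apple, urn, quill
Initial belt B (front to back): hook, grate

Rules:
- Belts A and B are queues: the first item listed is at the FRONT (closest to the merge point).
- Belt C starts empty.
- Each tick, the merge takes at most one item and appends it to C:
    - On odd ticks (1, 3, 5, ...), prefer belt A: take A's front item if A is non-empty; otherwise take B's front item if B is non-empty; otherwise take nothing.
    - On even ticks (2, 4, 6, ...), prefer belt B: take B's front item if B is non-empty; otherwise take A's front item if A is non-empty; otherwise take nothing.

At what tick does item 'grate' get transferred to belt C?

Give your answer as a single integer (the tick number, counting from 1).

Tick 1: prefer A, take apple from A; A=[urn,quill] B=[hook,grate] C=[apple]
Tick 2: prefer B, take hook from B; A=[urn,quill] B=[grate] C=[apple,hook]
Tick 3: prefer A, take urn from A; A=[quill] B=[grate] C=[apple,hook,urn]
Tick 4: prefer B, take grate from B; A=[quill] B=[-] C=[apple,hook,urn,grate]

Answer: 4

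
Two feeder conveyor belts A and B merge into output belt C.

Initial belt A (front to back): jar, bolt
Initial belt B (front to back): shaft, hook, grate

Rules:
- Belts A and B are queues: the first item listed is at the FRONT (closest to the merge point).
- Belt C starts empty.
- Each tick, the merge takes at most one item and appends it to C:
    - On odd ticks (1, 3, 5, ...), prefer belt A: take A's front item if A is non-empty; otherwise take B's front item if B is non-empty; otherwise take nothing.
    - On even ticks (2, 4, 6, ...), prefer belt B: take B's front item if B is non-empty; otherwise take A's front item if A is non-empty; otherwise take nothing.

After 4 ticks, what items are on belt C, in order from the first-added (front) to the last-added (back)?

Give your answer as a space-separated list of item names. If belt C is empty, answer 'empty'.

Tick 1: prefer A, take jar from A; A=[bolt] B=[shaft,hook,grate] C=[jar]
Tick 2: prefer B, take shaft from B; A=[bolt] B=[hook,grate] C=[jar,shaft]
Tick 3: prefer A, take bolt from A; A=[-] B=[hook,grate] C=[jar,shaft,bolt]
Tick 4: prefer B, take hook from B; A=[-] B=[grate] C=[jar,shaft,bolt,hook]

Answer: jar shaft bolt hook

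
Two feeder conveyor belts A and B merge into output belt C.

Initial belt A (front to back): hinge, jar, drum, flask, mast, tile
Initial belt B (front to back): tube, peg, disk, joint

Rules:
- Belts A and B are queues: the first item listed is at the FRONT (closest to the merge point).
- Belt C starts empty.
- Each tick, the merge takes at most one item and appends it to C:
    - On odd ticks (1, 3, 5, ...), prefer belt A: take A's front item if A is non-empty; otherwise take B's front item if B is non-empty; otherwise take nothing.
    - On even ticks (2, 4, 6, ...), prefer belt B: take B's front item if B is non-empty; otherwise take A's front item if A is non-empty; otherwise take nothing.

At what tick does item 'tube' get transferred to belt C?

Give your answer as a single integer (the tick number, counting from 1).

Tick 1: prefer A, take hinge from A; A=[jar,drum,flask,mast,tile] B=[tube,peg,disk,joint] C=[hinge]
Tick 2: prefer B, take tube from B; A=[jar,drum,flask,mast,tile] B=[peg,disk,joint] C=[hinge,tube]

Answer: 2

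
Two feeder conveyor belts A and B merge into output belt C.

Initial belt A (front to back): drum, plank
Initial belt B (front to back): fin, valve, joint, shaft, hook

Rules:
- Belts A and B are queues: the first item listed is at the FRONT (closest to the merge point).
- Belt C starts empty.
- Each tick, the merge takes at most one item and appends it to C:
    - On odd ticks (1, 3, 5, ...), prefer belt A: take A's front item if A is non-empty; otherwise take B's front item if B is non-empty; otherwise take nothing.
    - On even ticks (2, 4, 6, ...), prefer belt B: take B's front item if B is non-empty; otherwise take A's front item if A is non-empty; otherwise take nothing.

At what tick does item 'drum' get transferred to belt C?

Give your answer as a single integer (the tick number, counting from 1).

Answer: 1

Derivation:
Tick 1: prefer A, take drum from A; A=[plank] B=[fin,valve,joint,shaft,hook] C=[drum]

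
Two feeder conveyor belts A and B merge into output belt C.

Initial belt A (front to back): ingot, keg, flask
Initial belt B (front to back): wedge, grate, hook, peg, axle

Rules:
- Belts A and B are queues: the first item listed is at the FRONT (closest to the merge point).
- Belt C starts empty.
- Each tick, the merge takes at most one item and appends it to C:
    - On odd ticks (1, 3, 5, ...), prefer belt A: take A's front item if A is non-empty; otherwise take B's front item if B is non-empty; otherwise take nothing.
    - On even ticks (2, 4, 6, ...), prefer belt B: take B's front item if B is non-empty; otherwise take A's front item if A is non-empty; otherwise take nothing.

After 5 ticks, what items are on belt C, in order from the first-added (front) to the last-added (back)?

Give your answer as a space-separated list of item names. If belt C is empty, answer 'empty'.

Tick 1: prefer A, take ingot from A; A=[keg,flask] B=[wedge,grate,hook,peg,axle] C=[ingot]
Tick 2: prefer B, take wedge from B; A=[keg,flask] B=[grate,hook,peg,axle] C=[ingot,wedge]
Tick 3: prefer A, take keg from A; A=[flask] B=[grate,hook,peg,axle] C=[ingot,wedge,keg]
Tick 4: prefer B, take grate from B; A=[flask] B=[hook,peg,axle] C=[ingot,wedge,keg,grate]
Tick 5: prefer A, take flask from A; A=[-] B=[hook,peg,axle] C=[ingot,wedge,keg,grate,flask]

Answer: ingot wedge keg grate flask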